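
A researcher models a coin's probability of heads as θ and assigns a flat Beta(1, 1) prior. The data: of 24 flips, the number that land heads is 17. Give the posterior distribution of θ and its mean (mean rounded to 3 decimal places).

Posterior: Beta(18, 8); mean ≈ 0.692

The binomial likelihood is conjugate to the Beta prior: with 17 successes and 7 failures, the posterior is Beta(1+17, 1+7) = Beta(18, 8).
Posterior mean = α/(α+β) = 18/26 = 0.692.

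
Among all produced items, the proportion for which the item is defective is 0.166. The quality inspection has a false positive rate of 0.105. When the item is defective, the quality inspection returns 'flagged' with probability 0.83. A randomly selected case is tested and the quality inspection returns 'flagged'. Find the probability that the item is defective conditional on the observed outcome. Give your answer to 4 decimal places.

P(H | E) ≈ 0.6114

Let H be the event that the item is defective. P(H) = 0.166, so P(¬H) = 0.834. With E the 'flagged' result, P(E|H) = 0.83 and P(E|¬H) = 0.105.
P(E) = 0.83·0.166 + 0.105·0.834 = 0.13778 + 0.087570 = 0.22535.
By Bayes' theorem, P(H|E) = 0.13778 / 0.22535 = 0.6114.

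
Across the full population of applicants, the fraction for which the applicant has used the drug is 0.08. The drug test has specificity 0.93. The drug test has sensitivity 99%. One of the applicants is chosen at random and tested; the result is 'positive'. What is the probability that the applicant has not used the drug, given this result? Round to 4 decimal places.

P(¬H | E) ≈ 0.4485

Let H be the event that the applicant has used the drug. P(H) = 0.08, so P(¬H) = 0.92. With E the 'positive' result, P(E|H) = 0.99 and P(E|¬H) = 0.07.
P(E) = 0.99·0.08 + 0.07·0.92 = 0.079200 + 0.064400 = 0.14360.
By Bayes' theorem, P(H|E) = 0.079200 / 0.14360 = 0.5515. Hence P(¬H|E) = 1 − 0.5515 = 0.4485.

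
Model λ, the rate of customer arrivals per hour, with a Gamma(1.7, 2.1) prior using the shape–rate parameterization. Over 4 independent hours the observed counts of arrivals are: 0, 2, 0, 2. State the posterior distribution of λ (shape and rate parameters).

Posterior: Gamma(shape=5.7, rate=6.1)

The Poisson likelihood adds the total count to the shape and the number of exposure periods to the rate. Here ∑xᵢ = 4 and n = 4, so shape 1.7→5.7 and rate 2.1→6.1.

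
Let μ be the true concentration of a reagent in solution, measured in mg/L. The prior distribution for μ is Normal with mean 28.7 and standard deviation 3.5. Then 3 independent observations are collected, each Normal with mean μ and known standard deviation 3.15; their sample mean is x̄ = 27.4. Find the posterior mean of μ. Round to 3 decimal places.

Prior precision 1/τ₀² = 1/3.5² = 0.0816327; data precision n/σ² = 3/3.15² = 0.302343.
Posterior precision = 0.0816327 + 0.302343 = 0.383976.
Posterior mean = (0.0816327·28.7 + 0.302343·27.4) / 0.383976 = 27.676.

Posterior mean ≈ 27.676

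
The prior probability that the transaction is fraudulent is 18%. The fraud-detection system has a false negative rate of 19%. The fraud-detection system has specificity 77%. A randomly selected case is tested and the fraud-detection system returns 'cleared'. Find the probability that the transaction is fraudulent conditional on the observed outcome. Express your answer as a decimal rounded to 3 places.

P(H | E) ≈ 0.051

Let H be the event that the transaction is fraudulent. P(H) = 0.18, so P(¬H) = 0.82. With E the 'cleared' result, P(E|H) = 0.19 and P(E|¬H) = 0.77.
P(E) = 0.19·0.18 + 0.77·0.82 = 0.034200 + 0.63140 = 0.66560.
By Bayes' theorem, P(H|E) = 0.034200 / 0.66560 = 0.051.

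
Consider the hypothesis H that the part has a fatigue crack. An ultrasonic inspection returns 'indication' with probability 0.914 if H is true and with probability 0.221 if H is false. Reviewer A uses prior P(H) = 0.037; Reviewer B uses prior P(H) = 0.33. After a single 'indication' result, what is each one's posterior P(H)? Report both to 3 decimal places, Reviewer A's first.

P('+'|H) = 0.914, P('+'|¬H) = 0.221.
Reviewer A: numerator 0.914·0.037 = 0.033818; evidence = 0.033818+0.221·0.963 = 0.24664; posterior = 0.137.
Reviewer B: numerator 0.914·0.33 = 0.30162; evidence = 0.30162+0.221·0.67 = 0.44969; posterior = 0.671.

Reviewer A: 0.137; Reviewer B: 0.671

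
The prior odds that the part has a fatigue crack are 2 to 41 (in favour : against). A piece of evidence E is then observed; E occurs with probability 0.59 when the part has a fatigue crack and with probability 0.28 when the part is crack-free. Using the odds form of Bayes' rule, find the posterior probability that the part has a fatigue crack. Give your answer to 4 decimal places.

Posterior probability ≈ 0.0932

Prior odds = 2/41 = 0.048780.
Likelihood ratio for E = 0.59/0.28 = 2.1071.
Posterior odds = prior odds × LR = 0.10279.
Posterior probability = odds/(1+odds) = 0.10279/1.1028 = 0.0932.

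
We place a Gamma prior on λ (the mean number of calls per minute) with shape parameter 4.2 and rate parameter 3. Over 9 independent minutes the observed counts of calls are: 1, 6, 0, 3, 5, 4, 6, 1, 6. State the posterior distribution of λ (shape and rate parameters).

Total count ∑xᵢ = 32 over n = 9 minutes.
Gamma is conjugate to the Poisson likelihood: posterior is Gamma(shape = 4.2+32 = 36.2, rate = 3+9 = 12).

Posterior: Gamma(shape=36.2, rate=12)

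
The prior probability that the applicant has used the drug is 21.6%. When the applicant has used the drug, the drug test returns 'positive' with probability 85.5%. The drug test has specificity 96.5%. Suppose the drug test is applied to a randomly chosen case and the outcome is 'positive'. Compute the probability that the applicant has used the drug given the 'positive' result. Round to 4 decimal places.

P(H | E) ≈ 0.8706

Let H be the event that the applicant has used the drug. P(H) = 0.216, so P(¬H) = 0.784. With E the 'positive' result, P(E|H) = 0.855 and P(E|¬H) = 0.035.
P(E) = 0.855·0.216 + 0.035·0.784 = 0.18468 + 0.027440 = 0.21212.
By Bayes' theorem, P(H|E) = 0.18468 / 0.21212 = 0.8706.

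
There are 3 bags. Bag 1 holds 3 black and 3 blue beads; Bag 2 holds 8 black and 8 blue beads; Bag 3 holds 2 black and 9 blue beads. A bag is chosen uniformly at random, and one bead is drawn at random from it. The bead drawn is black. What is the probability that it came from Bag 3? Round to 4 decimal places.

Posterior probability ≈ 0.1538

Tabulate prior·likelihood by source: [1] prior 0.333333, lik 0.5, product 0.1667; [2] prior 0.333333, lik 0.5, product 0.1667; [3] prior 0.333333, lik 0.1818, product 0.06061.
Normalizing constant = 0.39394; the posterior for Bag 3 is its product over the sum, 0.06061/0.39394 = 0.1538.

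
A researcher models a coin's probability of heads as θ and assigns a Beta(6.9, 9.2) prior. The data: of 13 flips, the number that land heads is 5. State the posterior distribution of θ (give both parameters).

Posterior: Beta(11.9, 17.2)

The binomial likelihood is conjugate to the Beta prior: with 5 successes and 8 failures, the posterior is Beta(6.9+5, 9.2+8) = Beta(11.9, 17.2).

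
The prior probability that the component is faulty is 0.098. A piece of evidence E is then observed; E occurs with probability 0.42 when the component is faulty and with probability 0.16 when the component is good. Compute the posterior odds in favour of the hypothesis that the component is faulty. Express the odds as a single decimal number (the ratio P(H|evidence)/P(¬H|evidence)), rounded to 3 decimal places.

Posterior odds ≈ 0.285

Prior odds = 0.098/(1−0.098) = 0.10865. In log-odds, ln(0.10865) = -2.2196.
Add log likelihood ratio: ln(2.6250) = 0.96508.
Posterior log-odds = -1.2546, so posterior odds = exp(-1.2546) = 0.28520.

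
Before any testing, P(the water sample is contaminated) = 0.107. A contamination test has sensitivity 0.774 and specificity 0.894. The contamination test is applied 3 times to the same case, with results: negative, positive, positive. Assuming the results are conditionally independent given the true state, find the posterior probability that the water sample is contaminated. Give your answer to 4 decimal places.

Let H be the event that the water sample is contaminated; start with P(H) = 0.107. P('positive'|H) = 0.774, P('positive'|¬H) = 0.106.
Update on result 1 ('negative'): P(H) ← 0.226·0.1070 / (0.226·0.1070 + 0.894·0.8930) = 0.024182/0.82252 = 0.0294.
Update on result 2 ('positive'): P(H) ← 0.774·0.0294 / (0.774·0.0294 + 0.106·0.9706) = 0.022755/0.12564 = 0.1811.
Update on result 3 ('positive'): P(H) ← 0.774·0.1811 / (0.774·0.1811 + 0.106·0.8189) = 0.14018/0.22699 = 0.6176.

Posterior P(H) ≈ 0.6176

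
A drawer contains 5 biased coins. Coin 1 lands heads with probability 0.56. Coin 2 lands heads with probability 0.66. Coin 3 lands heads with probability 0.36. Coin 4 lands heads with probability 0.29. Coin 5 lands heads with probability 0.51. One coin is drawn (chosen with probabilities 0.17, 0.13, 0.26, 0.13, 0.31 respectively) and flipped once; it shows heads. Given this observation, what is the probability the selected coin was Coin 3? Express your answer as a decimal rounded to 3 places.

Posterior probability ≈ 0.199

Tabulate prior·likelihood by source: [1] prior 0.17, lik 0.56, product 0.09520; [2] prior 0.13, lik 0.66, product 0.08580; [3] prior 0.26, lik 0.36, product 0.09360; [4] prior 0.13, lik 0.29, product 0.03770; [5] prior 0.31, lik 0.51, product 0.1581.
Normalizing constant = 0.47040; the posterior for Coin 3 is its product over the sum, 0.09360/0.47040 = 0.199.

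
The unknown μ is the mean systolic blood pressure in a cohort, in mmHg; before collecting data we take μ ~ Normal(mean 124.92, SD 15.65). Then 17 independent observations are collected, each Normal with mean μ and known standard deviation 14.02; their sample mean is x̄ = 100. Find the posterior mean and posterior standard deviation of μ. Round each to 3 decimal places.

Posterior mean ≈ 101.123; posterior SD ≈ 3.323

Prior precision 1/τ₀² = 1/15.65² = 0.00408292; data precision n/σ² = 17/14.02² = 0.0864874.
Posterior precision = 0.00408292 + 0.0864874 = 0.0905703, giving posterior SD = 1/√0.0905703 = 3.323.
Posterior mean = (0.00408292·124.92 + 0.0864874·100) / 0.0905703 = 101.123.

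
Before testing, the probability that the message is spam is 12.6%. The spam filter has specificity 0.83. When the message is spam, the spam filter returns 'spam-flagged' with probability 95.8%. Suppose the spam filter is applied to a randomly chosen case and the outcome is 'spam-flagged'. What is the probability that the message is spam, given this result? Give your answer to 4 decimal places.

Let H be the event that the message is spam. P(H) = 0.126, so P(¬H) = 0.874. With E the 'spam-flagged' result, P(E|H) = 0.958 and P(E|¬H) = 0.17.
P(E) = 0.958·0.126 + 0.17·0.874 = 0.12071 + 0.14858 = 0.26929.
By Bayes' theorem, P(H|E) = 0.12071 / 0.26929 = 0.4482.

P(H | E) ≈ 0.4482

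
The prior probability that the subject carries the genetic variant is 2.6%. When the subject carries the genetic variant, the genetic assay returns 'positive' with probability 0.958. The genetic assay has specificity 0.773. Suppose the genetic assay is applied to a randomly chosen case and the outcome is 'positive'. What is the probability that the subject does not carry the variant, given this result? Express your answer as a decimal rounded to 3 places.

Let H be the event that the subject carries the genetic variant. P(H) = 0.026, so P(¬H) = 0.974. With E the 'positive' result, P(E|H) = 0.958 and P(E|¬H) = 0.227.
P(E) = 0.958·0.026 + 0.227·0.974 = 0.024908 + 0.22110 = 0.24601.
By Bayes' theorem, P(H|E) = 0.024908 / 0.24601 = 0.101. Hence P(¬H|E) = 1 − 0.101 = 0.899.

P(¬H | E) ≈ 0.899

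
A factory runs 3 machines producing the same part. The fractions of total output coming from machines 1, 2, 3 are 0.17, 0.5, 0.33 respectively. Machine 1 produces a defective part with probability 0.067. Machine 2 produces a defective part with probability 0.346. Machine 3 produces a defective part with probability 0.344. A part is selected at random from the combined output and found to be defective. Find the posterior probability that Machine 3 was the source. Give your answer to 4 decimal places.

Tabulate prior·likelihood by source: [1] prior 0.17, lik 0.067, product 0.01139; [2] prior 0.5, lik 0.346, product 0.1730; [3] prior 0.33, lik 0.344, product 0.1135.
Normalizing constant = 0.29791; the posterior for Machine 3 is its product over the sum, 0.1135/0.29791 = 0.3811.

Posterior probability ≈ 0.3811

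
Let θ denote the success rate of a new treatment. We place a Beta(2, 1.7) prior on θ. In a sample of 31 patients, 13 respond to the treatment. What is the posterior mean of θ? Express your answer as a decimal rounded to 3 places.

The binomial likelihood is conjugate to the Beta prior: with 13 successes and 18 failures, the posterior is Beta(2+13, 1.7+18) = Beta(15, 19.7).
E[θ | data] = 15/(15+19.7) = 0.432.

Posterior mean ≈ 0.432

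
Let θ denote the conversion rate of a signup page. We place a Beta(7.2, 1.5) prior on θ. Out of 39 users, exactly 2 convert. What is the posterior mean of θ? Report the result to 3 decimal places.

Posterior mean ≈ 0.193

Observing 2 successes and 37 failures updates Beta(7.2, 1.5) by adding the success and failure counts to the two shape parameters: α = 7.2+2 = 9.2, β = 1.5+37 = 38.5.
E[θ | data] = 9.2/(9.2+38.5) = 0.193.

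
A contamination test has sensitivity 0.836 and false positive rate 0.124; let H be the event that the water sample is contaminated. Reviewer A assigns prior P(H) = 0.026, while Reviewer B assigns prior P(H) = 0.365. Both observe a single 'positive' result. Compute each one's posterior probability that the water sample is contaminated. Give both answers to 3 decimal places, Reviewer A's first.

Reviewer A: 0.153; Reviewer B: 0.795

P('+'|H) = 0.836, P('+'|¬H) = 0.124.
Reviewer A: numerator 0.836·0.026 = 0.021736; evidence = 0.021736+0.124·0.974 = 0.14251; posterior = 0.153.
Reviewer B: numerator 0.836·0.365 = 0.30514; evidence = 0.30514+0.124·0.635 = 0.38388; posterior = 0.795.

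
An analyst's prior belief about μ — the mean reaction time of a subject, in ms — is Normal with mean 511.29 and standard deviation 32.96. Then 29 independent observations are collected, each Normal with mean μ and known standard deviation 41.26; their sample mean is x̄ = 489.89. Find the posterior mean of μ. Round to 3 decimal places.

Posterior mean ≈ 490.987

Prior precision 1/τ₀² = 1/32.96² = 0.00092050; data precision n/σ² = 29/41.26² = 0.0170349.
Posterior precision = 0.00092050 + 0.0170349 = 0.0179554.
Posterior mean = (0.00092050·511.29 + 0.0170349·489.89) / 0.0179554 = 490.987.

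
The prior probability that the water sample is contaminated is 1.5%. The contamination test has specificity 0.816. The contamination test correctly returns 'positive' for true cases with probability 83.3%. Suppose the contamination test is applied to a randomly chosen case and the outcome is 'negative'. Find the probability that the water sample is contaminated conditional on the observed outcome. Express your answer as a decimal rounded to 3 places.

P(H | E) ≈ 0.003

Let H be the event that the water sample is contaminated. P(H) = 0.015, so P(¬H) = 0.985. With E the 'negative' result, P(E|H) = 0.167 and P(E|¬H) = 0.816.
P(E) = 0.167·0.015 + 0.816·0.985 = 0.0025050 + 0.80376 = 0.80626.
By Bayes' theorem, P(H|E) = 0.0025050 / 0.80626 = 0.003.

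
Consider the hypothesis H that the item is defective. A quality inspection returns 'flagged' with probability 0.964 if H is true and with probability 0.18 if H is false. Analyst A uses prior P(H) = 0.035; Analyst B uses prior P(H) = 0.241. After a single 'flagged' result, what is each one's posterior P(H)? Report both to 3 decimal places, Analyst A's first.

Analyst A: 0.163; Analyst B: 0.630

The likelihood ratio for a 'flagged' result is 0.964/0.18 = 5.3556.
Analyst A: prior odds 0.035/0.965 = 0.036269; posterior odds 0.19424; posterior probability 0.163.
Analyst B: prior odds 0.241/0.759 = 0.31752; posterior odds 1.7005; posterior probability 0.630.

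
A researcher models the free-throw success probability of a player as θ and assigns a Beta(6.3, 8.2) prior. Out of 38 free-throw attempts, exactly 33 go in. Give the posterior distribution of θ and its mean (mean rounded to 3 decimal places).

Observing 33 successes and 5 failures updates Beta(6.3, 8.2) by adding the success and failure counts to the two shape parameters: α = 6.3+33 = 39.3, β = 8.2+5 = 13.2.
Posterior mean = α/(α+β) = 39.3/52.5 = 0.749.

Posterior: Beta(39.3, 13.2); mean ≈ 0.749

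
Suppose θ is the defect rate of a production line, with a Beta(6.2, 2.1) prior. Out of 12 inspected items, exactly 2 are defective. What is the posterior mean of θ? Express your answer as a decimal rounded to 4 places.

The binomial likelihood is conjugate to the Beta prior: with 2 successes and 10 failures, the posterior is Beta(6.2+2, 2.1+10) = Beta(8.2, 12.1).
E[θ | data] = 8.2/(8.2+12.1) = 0.4039.

Posterior mean ≈ 0.4039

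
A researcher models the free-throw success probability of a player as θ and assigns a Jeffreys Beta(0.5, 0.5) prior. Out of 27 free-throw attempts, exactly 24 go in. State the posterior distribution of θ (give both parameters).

Observing 24 successes and 3 failures updates Beta(0.5, 0.5) by adding the success and failure counts to the two shape parameters: α = 0.5+24 = 24.5, β = 0.5+3 = 3.5.

Posterior: Beta(24.5, 3.5)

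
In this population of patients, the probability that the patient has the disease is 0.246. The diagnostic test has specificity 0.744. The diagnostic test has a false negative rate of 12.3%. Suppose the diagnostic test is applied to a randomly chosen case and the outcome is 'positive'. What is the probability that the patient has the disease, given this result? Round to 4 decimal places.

Write H for 'the patient has the disease'. Prior odds H:¬H = 0.246/0.754 = 0.32626. For the 'positive' outcome, the likelihood ratio is 0.877/0.256 = 3.4258.
Posterior odds = 0.32626 × 3.4258 = 1.1177, so P(H|E) = 1.1177/(1+1.1177) = 0.5278.

P(H | E) ≈ 0.5278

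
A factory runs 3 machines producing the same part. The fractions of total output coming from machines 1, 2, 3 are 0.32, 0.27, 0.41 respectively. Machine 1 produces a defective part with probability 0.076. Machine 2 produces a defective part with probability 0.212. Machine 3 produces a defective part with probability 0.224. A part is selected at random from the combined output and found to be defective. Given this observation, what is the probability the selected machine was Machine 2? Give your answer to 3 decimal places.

Posterior probability ≈ 0.330

Tabulate prior·likelihood by source: [1] prior 0.32, lik 0.076, product 0.02432; [2] prior 0.27, lik 0.212, product 0.05724; [3] prior 0.41, lik 0.224, product 0.09184.
Normalizing constant = 0.17340; the posterior for Machine 2 is its product over the sum, 0.05724/0.17340 = 0.330.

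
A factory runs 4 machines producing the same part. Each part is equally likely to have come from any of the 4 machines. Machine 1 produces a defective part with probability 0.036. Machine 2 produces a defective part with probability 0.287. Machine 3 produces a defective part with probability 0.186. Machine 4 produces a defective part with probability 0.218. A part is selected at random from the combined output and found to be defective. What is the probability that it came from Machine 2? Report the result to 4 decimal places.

P(defective|M1) = 0.036; P(defective|M2) = 0.287; P(defective|M3) = 0.186; P(defective|M4) = 0.218.
Prior × likelihood for each source: 0.25·0.036=0.009000, 0.25·0.287=0.07175, 0.25·0.186=0.04650, 0.25·0.218=0.05450. Summing gives P(defective) = 0.18175.
P(Machine 2 | defective) = 0.07175 / 0.18175 = 0.3948.

Posterior probability ≈ 0.3948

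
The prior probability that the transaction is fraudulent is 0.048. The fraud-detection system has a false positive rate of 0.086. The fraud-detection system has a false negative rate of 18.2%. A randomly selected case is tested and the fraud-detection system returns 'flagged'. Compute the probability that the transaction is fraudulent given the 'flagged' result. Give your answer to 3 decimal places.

P(H | E) ≈ 0.324

Write H for 'the transaction is fraudulent'. Prior odds H:¬H = 0.048/0.952 = 0.050420. For the 'flagged' outcome, the likelihood ratio is 0.818/0.086 = 9.5116.
Posterior odds = 0.050420 × 9.5116 = 0.47958, so P(H|E) = 0.47958/(1+0.47958) = 0.324.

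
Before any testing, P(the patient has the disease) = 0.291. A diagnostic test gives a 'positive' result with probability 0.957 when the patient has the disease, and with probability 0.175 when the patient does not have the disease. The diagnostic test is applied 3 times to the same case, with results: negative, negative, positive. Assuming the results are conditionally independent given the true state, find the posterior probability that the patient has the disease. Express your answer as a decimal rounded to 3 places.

With H the event that the patient has the disease, the joint likelihood of the observed sequence is P(data|H) = 0.043·0.043·0.957 = 0.0017695 and P(data|¬H) = 0.825·0.825·0.175 = 0.11911.
Bayes: P(H|data) = 0.291·0.0017695 / (0.291·0.0017695 + 0.709·0.11911) = 0.00051492/0.084963 = 0.0061.

Posterior P(H) ≈ 0.006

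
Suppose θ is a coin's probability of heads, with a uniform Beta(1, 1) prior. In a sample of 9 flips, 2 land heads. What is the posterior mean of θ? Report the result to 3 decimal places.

Posterior mean ≈ 0.273

Observing 2 successes and 7 failures updates Beta(1, 1) by adding the success and failure counts to the two shape parameters: α = 1+2 = 3, β = 1+7 = 8.
E[θ | data] = 3/(3+8) = 0.273.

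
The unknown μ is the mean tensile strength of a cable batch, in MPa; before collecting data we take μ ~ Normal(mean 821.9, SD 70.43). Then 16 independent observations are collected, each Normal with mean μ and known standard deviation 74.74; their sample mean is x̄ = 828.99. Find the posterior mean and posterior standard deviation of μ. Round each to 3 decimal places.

Prior precision 1/τ₀² = 1/70.43² = 0.00020160; data precision n/σ² = 16/74.74² = 0.00286427.
Posterior precision = 0.00020160 + 0.00286427 = 0.00306587, giving posterior SD = 1/√0.00306587 = 18.060.
Posterior mean = (0.00020160·821.9 + 0.00286427·828.99) / 0.00306587 = 828.524.

Posterior mean ≈ 828.524; posterior SD ≈ 18.060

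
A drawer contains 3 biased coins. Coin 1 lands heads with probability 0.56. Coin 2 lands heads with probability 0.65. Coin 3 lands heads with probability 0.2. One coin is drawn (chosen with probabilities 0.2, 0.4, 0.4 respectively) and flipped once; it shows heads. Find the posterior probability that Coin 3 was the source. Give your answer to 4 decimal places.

P(heads|C1) = 0.56; P(heads|C2) = 0.65; P(heads|C3) = 0.2.
Prior × likelihood for each source: 0.2·0.56=0.1120, 0.4·0.65=0.2600, 0.4·0.2=0.08000. Summing gives P(heads) = 0.45200.
P(Coin 3 | heads) = 0.08000 / 0.45200 = 0.1770.

Posterior probability ≈ 0.1770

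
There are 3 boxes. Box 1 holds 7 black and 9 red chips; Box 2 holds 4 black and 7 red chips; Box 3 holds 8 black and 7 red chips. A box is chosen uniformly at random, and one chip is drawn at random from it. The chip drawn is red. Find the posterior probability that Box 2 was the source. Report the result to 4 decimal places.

Posterior probability ≈ 0.3821

P(red|Box 1) = 0.5625; P(red|Box 2) = 0.6364; P(red|Box 3) = 0.4667.
Prior × likelihood for each source: 0.333333·0.5625=0.1875, 0.333333·0.6364=0.2121, 0.333333·0.4667=0.1556. Summing gives P(red) = 0.55518.
P(Box 2 | red) = 0.2121 / 0.55518 = 0.3821.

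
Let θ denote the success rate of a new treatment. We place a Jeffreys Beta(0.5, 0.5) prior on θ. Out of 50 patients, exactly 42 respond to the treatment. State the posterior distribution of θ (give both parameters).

The binomial likelihood is conjugate to the Beta prior: with 42 successes and 8 failures, the posterior is Beta(0.5+42, 0.5+8) = Beta(42.5, 8.5).

Posterior: Beta(42.5, 8.5)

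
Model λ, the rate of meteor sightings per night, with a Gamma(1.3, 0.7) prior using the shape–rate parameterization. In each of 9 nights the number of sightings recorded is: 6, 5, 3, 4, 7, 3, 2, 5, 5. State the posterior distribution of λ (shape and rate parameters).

Total count ∑xᵢ = 40 over n = 9 nights.
Gamma is conjugate to the Poisson likelihood: posterior is Gamma(shape = 1.3+40 = 41.3, rate = 0.7+9 = 9.7).

Posterior: Gamma(shape=41.3, rate=9.7)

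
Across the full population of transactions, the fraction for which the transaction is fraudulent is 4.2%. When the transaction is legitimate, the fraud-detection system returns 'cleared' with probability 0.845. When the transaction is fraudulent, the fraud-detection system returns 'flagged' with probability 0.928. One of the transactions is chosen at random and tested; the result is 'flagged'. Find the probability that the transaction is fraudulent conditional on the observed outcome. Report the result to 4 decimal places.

P(H | E) ≈ 0.2079

Let H be the event that the transaction is fraudulent. P(H) = 0.042, so P(¬H) = 0.958. With E the 'flagged' result, P(E|H) = 0.928 and P(E|¬H) = 0.155.
P(E) = 0.928·0.042 + 0.155·0.958 = 0.038976 + 0.14849 = 0.18747.
By Bayes' theorem, P(H|E) = 0.038976 / 0.18747 = 0.2079.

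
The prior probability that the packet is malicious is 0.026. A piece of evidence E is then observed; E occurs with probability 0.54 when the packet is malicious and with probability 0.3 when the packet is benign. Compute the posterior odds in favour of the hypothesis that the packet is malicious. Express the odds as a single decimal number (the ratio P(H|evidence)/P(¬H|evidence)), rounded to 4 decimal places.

Prior odds = 0.026/(1−0.026) = 0.026694.
Likelihood ratio for E = 0.54/0.3 = 1.8000.
Posterior odds = prior odds × LR = 0.048049.

Posterior odds ≈ 0.0480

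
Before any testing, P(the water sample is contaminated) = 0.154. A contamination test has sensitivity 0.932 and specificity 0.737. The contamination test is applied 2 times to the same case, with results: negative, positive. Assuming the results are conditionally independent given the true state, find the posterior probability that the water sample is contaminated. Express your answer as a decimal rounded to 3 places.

With H the event that the water sample is contaminated, the joint likelihood of the observed sequence is P(data|H) = 0.068·0.932 = 0.063376 and P(data|¬H) = 0.737·0.263 = 0.19383.
Bayes: P(H|data) = 0.154·0.063376 / (0.154·0.063376 + 0.846·0.19383) = 0.0097599/0.17374 = 0.0562.

Posterior P(H) ≈ 0.056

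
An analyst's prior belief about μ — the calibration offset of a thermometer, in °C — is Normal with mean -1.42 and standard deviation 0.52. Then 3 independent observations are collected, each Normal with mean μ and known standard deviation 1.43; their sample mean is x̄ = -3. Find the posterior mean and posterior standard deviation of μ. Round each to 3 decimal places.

Prior precision 1/τ₀² = 1/0.52² = 3.69822; data precision n/σ² = 3/1.43² = 1.46706.
Posterior precision = 3.69822 + 1.46706 = 5.16529, giving posterior SD = 1/√5.16529 = 0.440.
Posterior mean = (3.69822·-1.42 + 1.46706·-3) / 5.16529 = -1.869.

Posterior mean ≈ -1.869; posterior SD ≈ 0.440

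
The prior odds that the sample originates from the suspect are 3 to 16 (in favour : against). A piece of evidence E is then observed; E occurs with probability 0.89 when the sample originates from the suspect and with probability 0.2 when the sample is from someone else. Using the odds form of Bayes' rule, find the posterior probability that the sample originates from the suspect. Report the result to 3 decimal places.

Prior odds = 3/16 = 0.18750.
Likelihood ratio for E = 0.89/0.2 = 4.4500.
Posterior odds = prior odds × LR = 0.83438.
Posterior probability = odds/(1+odds) = 0.83438/1.8344 = 0.455.

Posterior probability ≈ 0.455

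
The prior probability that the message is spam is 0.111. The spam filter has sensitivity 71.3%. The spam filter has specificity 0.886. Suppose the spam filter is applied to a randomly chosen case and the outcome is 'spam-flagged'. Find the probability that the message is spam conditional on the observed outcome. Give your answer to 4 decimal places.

P(H | E) ≈ 0.4385

Write H for 'the message is spam'. Prior odds H:¬H = 0.111/0.889 = 0.12486. For the 'spam-flagged' outcome, the likelihood ratio is 0.713/0.114 = 6.2544.
Posterior odds = 0.12486 × 6.2544 = 0.78092, so P(H|E) = 0.78092/(1+0.78092) = 0.4385.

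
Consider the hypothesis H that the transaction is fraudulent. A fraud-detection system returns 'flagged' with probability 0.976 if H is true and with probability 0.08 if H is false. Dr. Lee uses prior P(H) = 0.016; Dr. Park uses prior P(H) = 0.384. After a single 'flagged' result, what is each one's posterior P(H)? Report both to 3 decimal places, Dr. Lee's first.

The likelihood ratio for a 'flagged' result is 0.976/0.08 = 12.200.
Dr. Lee: prior odds 0.016/0.984 = 0.016260; posterior odds 0.19837; posterior probability 0.166.
Dr. Park: prior odds 0.384/0.616 = 0.62338; posterior odds 7.6052; posterior probability 0.884.

Dr. Lee: 0.166; Dr. Park: 0.884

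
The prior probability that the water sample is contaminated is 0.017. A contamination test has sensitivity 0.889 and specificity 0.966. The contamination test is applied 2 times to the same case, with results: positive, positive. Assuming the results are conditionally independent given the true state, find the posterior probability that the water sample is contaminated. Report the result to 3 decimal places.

With H the event that the water sample is contaminated, the joint likelihood of the observed sequence is P(data|H) = 0.889·0.889 = 0.79032 and P(data|¬H) = 0.034·0.034 = 0.0011560.
Bayes: P(H|data) = 0.017·0.79032 / (0.017·0.79032 + 0.983·0.0011560) = 0.013435/0.014572 = 0.9220.

Posterior P(H) ≈ 0.922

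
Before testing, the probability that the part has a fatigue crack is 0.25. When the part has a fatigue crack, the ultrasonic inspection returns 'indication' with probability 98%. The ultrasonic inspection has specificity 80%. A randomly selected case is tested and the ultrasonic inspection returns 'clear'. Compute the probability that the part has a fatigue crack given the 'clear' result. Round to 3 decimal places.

Write H for 'the part has a fatigue crack'. Prior odds H:¬H = 0.25/0.75 = 0.33333. For the 'clear' outcome, the likelihood ratio is 0.02/0.8 = 0.025000.
Posterior odds = 0.33333 × 0.025000 = 0.0083333, so P(H|E) = 0.0083333/(1+0.0083333) = 0.008.

P(H | E) ≈ 0.008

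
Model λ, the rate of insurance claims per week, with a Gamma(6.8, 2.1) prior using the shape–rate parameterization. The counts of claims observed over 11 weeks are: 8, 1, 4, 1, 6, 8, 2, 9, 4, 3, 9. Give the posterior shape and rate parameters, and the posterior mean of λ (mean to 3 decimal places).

Total count ∑xᵢ = 55 over n = 11 weeks.
Gamma is conjugate to the Poisson likelihood: posterior is Gamma(shape = 6.8+55 = 61.8, rate = 2.1+11 = 13.1).
Posterior mean = shape/rate = 61.8/13.1 = 4.718.

Posterior: Gamma(shape=61.8, rate=13.1); mean ≈ 4.718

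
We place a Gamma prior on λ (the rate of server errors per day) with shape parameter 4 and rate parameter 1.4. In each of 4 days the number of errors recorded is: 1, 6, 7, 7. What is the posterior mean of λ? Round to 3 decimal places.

Total count ∑xᵢ = 21 over n = 4 days.
Gamma is conjugate to the Poisson likelihood: posterior is Gamma(shape = 4+21 = 25, rate = 1.4+4 = 5.4).
Posterior mean = shape/rate = 25/5.4 = 4.630.

Posterior mean ≈ 4.630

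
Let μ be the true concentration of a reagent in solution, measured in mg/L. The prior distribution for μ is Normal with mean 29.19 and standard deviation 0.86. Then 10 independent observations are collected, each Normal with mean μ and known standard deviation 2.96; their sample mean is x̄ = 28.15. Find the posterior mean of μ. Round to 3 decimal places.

Posterior mean ≈ 28.714

With known σ, the Normal prior is conjugate. Weight on the data is w = (n/σ²)/(n/σ² + 1/τ₀²) = 1.14134/(1.14134+1.35208) = 0.45774.
Posterior mean = w·x̄ + (1−w)·μ₀ = 0.45774·28.15 + 0.54226·29.19 = 28.714.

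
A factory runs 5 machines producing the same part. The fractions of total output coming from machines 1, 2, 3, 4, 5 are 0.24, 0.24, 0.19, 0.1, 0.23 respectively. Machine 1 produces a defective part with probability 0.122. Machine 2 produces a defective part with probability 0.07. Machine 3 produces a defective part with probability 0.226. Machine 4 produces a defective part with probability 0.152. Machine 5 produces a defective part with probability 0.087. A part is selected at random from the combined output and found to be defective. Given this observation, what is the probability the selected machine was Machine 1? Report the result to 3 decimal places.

Posterior probability ≈ 0.236

Tabulate prior·likelihood by source: [1] prior 0.24, lik 0.122, product 0.02928; [2] prior 0.24, lik 0.07, product 0.01680; [3] prior 0.19, lik 0.226, product 0.04294; [4] prior 0.1, lik 0.152, product 0.01520; [5] prior 0.23, lik 0.087, product 0.02001.
Normalizing constant = 0.12423; the posterior for Machine 1 is its product over the sum, 0.02928/0.12423 = 0.236.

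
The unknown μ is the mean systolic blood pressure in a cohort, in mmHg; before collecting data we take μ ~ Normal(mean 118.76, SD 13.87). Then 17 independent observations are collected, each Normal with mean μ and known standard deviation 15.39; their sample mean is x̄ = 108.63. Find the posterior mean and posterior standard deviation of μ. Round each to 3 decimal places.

Posterior mean ≈ 109.314; posterior SD ≈ 3.604

Prior precision 1/τ₀² = 1/13.87² = 0.00519813; data precision n/σ² = 17/15.39² = 0.0717747.
Posterior precision = 0.00519813 + 0.0717747 = 0.0769729, giving posterior SD = 1/√0.0769729 = 3.604.
Posterior mean = (0.00519813·118.76 + 0.0717747·108.63) / 0.0769729 = 109.314.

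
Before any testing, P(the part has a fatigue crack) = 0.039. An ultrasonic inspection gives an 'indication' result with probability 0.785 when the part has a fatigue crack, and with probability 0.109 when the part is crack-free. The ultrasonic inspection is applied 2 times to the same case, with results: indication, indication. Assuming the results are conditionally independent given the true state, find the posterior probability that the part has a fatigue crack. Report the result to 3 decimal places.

Posterior P(H) ≈ 0.678

With H the event that the part has a fatigue crack, the joint likelihood of the observed sequence is P(data|H) = 0.785·0.785 = 0.61623 and P(data|¬H) = 0.109·0.109 = 0.011881.
Bayes: P(H|data) = 0.039·0.61623 / (0.039·0.61623 + 0.961·0.011881) = 0.024033/0.035450 = 0.6779.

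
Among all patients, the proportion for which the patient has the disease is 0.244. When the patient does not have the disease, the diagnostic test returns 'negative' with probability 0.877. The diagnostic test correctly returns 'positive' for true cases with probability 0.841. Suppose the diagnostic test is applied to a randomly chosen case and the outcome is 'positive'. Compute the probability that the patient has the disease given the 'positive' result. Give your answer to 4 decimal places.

Write H for 'the patient has the disease'. Prior odds H:¬H = 0.244/0.756 = 0.32275. For the 'positive' outcome, the likelihood ratio is 0.841/0.123 = 6.8374.
Posterior odds = 0.32275 × 6.8374 = 2.2068, so P(H|E) = 2.2068/(1+2.2068) = 0.6882.

P(H | E) ≈ 0.6882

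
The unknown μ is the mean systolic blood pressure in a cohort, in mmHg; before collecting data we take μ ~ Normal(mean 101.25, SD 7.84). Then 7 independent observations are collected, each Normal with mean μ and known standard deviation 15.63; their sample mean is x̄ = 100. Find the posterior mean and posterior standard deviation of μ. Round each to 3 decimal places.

Posterior mean ≈ 100.453; posterior SD ≈ 4.718

Prior precision 1/τ₀² = 1/7.84² = 0.0162693; data precision n/σ² = 7/15.63² = 0.0286537.
Posterior precision = 0.0162693 + 0.0286537 = 0.0449229, giving posterior SD = 1/√0.0449229 = 4.718.
Posterior mean = (0.0162693·101.25 + 0.0286537·100) / 0.0449229 = 100.453.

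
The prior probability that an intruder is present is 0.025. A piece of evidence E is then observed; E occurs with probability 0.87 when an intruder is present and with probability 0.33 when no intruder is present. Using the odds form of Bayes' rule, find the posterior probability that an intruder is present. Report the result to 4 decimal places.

Prior odds = 0.025/(1−0.025) = 0.025641.
Likelihood ratio for E = 0.87/0.33 = 2.6364.
Posterior odds = prior odds × LR = 0.067599.
Posterior probability = odds/(1+odds) = 0.067599/1.0676 = 0.0633.

Posterior probability ≈ 0.0633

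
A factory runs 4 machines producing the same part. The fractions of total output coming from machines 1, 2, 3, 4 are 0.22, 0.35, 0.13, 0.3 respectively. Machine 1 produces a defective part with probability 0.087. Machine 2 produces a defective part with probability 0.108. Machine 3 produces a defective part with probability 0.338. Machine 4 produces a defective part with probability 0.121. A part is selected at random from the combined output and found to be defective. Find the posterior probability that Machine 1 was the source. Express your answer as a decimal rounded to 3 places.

Posterior probability ≈ 0.140

P(defective|M1) = 0.087; P(defective|M2) = 0.108; P(defective|M3) = 0.338; P(defective|M4) = 0.121.
Prior × likelihood for each source: 0.22·0.087=0.01914, 0.35·0.108=0.03780, 0.13·0.338=0.04394, 0.3·0.121=0.03630. Summing gives P(defective) = 0.13718.
P(Machine 1 | defective) = 0.01914 / 0.13718 = 0.140.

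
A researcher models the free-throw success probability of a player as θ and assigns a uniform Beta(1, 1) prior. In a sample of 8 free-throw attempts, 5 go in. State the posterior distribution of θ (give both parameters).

Posterior: Beta(6, 4)

The binomial likelihood is conjugate to the Beta prior: with 5 successes and 3 failures, the posterior is Beta(1+5, 1+3) = Beta(6, 4).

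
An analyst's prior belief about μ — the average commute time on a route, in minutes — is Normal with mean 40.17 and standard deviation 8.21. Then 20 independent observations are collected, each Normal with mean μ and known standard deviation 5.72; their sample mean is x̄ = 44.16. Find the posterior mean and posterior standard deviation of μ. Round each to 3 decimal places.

Posterior mean ≈ 44.065; posterior SD ≈ 1.264

With known σ, the Normal prior is conjugate. Weight on the data is w = (n/σ²)/(n/σ² + 1/τ₀²) = 0.611277/(0.611277+0.0148359) = 0.97630.
Posterior mean = w·x̄ + (1−w)·μ₀ = 0.97630·44.16 + 0.023695·40.17 = 44.065. Posterior variance = 1/(0.611277+0.0148359) = 1.59716, so SD = 1.264.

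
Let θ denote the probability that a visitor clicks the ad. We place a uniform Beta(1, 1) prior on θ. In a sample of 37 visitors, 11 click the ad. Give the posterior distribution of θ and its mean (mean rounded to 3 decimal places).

Posterior: Beta(12, 27); mean ≈ 0.308

The binomial likelihood is conjugate to the Beta prior: with 11 successes and 26 failures, the posterior is Beta(1+11, 1+26) = Beta(12, 27).
E[θ | data] = 12/(12+27) = 0.308.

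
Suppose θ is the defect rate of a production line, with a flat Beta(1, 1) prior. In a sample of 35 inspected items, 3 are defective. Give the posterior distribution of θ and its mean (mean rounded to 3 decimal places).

Posterior: Beta(4, 33); mean ≈ 0.108

Observing 3 successes and 32 failures updates Beta(1, 1) by adding the success and failure counts to the two shape parameters: α = 1+3 = 4, β = 1+32 = 33.
E[θ | data] = 4/(4+33) = 0.108.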